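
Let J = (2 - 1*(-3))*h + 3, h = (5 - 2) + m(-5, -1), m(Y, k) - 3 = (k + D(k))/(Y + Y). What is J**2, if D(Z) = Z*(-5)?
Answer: 961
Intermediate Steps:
D(Z) = -5*Z
m(Y, k) = 3 - 2*k/Y (m(Y, k) = 3 + (k - 5*k)/(Y + Y) = 3 + (-4*k)/((2*Y)) = 3 + (-4*k)*(1/(2*Y)) = 3 - 2*k/Y)
h = 28/5 (h = (5 - 2) + (3 - 2*(-1)/(-5)) = 3 + (3 - 2*(-1)*(-1/5)) = 3 + (3 - 2/5) = 3 + 13/5 = 28/5 ≈ 5.6000)
J = 31 (J = (2 - 1*(-3))*(28/5) + 3 = (2 + 3)*(28/5) + 3 = 5*(28/5) + 3 = 28 + 3 = 31)
J**2 = 31**2 = 961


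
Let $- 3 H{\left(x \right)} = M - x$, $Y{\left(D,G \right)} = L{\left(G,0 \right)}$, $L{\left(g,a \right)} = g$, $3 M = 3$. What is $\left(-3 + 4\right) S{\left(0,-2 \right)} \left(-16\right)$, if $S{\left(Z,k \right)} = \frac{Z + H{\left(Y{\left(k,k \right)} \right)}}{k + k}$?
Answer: $-4$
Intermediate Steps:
$M = 1$ ($M = \frac{1}{3} \cdot 3 = 1$)
$Y{\left(D,G \right)} = G$
$H{\left(x \right)} = - \frac{1}{3} + \frac{x}{3}$ ($H{\left(x \right)} = - \frac{1 - x}{3} = - \frac{1}{3} + \frac{x}{3}$)
$S{\left(Z,k \right)} = \frac{- \frac{1}{3} + Z + \frac{k}{3}}{2 k}$ ($S{\left(Z,k \right)} = \frac{Z + \left(- \frac{1}{3} + \frac{k}{3}\right)}{k + k} = \frac{- \frac{1}{3} + Z + \frac{k}{3}}{2 k}$)
$\left(-3 + 4\right) S{\left(0,-2 \right)} \left(-16\right) = \left(-3 + 4\right) \frac{-1 - 2 + 3 \cdot 0}{6 \left(-2\right)} \left(-16\right) = 1 \cdot \frac{1}{6} \left(- \frac{1}{2}\right) \left(-1 - 2 + 0\right) \left(-16\right) = 1 \cdot \frac{1}{6} \left(- \frac{1}{2}\right) \left(-3\right) \left(-16\right) = 1 \cdot \frac{1}{4} \left(-16\right) = \frac{1}{4} \left(-16\right) = -4$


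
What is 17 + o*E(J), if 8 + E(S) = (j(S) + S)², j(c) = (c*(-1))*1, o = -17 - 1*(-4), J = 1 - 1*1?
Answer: 121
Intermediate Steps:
J = 0 (J = 1 - 1 = 0)
o = -13 (o = -17 + 4 = -13)
j(c) = -c (j(c) = -c*1 = -c)
E(S) = -8 (E(S) = -8 + (-S + S)² = -8 + 0² = -8 + 0 = -8)
17 + o*E(J) = 17 - 13*(-8) = 17 + 104 = 121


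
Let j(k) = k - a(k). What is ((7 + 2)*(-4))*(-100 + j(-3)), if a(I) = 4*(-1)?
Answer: 3564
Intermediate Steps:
a(I) = -4
j(k) = 4 + k (j(k) = k - 1*(-4) = k + 4 = 4 + k)
((7 + 2)*(-4))*(-100 + j(-3)) = ((7 + 2)*(-4))*(-100 + (4 - 3)) = (9*(-4))*(-100 + 1) = -36*(-99) = 3564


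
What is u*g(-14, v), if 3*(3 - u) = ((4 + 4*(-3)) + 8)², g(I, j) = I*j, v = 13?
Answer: -546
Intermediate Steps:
u = 3 (u = 3 - ((4 + 4*(-3)) + 8)²/3 = 3 - ((4 - 12) + 8)²/3 = 3 - (-8 + 8)²/3 = 3 - ⅓*0² = 3 - ⅓*0 = 3 + 0 = 3)
u*g(-14, v) = 3*(-14*13) = 3*(-182) = -546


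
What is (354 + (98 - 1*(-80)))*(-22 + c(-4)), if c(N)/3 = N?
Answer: -18088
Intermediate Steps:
c(N) = 3*N
(354 + (98 - 1*(-80)))*(-22 + c(-4)) = (354 + (98 - 1*(-80)))*(-22 + 3*(-4)) = (354 + (98 + 80))*(-22 - 12) = (354 + 178)*(-34) = 532*(-34) = -18088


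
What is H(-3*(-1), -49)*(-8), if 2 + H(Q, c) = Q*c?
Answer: 1192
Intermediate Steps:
H(Q, c) = -2 + Q*c
H(-3*(-1), -49)*(-8) = (-2 - 3*(-1)*(-49))*(-8) = (-2 + 3*(-49))*(-8) = (-2 - 147)*(-8) = -149*(-8) = 1192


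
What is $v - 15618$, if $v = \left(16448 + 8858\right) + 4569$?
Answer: $14257$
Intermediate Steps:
$v = 29875$ ($v = 25306 + 4569 = 29875$)
$v - 15618 = 29875 - 15618 = 14257$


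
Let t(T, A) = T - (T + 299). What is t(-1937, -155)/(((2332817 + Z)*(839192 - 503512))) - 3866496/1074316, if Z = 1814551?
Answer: -1345722807270054881/373912592520168960 ≈ -3.5990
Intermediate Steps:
t(T, A) = -299 (t(T, A) = T - (299 + T) = T + (-299 - T) = -299)
t(-1937, -155)/(((2332817 + Z)*(839192 - 503512))) - 3866496/1074316 = -299*1/((839192 - 503512)*(2332817 + 1814551)) - 3866496/1074316 = -299/(4147368*335680) - 3866496*1/1074316 = -299/1392188490240 - 966624/268579 = -1345722807270054881/373912592520168960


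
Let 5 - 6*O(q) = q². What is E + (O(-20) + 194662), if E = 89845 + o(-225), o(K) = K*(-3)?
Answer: 1710697/6 ≈ 2.8512e+5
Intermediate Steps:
o(K) = -3*K
E = 90520 (E = 89845 - 3*(-225) = 89845 + 675 = 90520)
O(q) = ⅚ - q²/6
E + (O(-20) + 194662) = 90520 + ((⅚ - ⅙*(-20)²) + 194662) = 90520 + ((⅚ - ⅙*400) + 194662) = 90520 + ((⅚ - 200/3) + 194662) = 90520 + (-395/6 + 194662) = 90520 + 1167577/6 = 1710697/6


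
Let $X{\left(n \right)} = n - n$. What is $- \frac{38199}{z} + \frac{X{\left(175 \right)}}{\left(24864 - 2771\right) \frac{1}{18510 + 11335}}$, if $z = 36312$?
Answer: $- \frac{749}{712} \approx -1.052$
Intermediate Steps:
$X{\left(n \right)} = 0$
$- \frac{38199}{z} + \frac{X{\left(175 \right)}}{\left(24864 - 2771\right) \frac{1}{18510 + 11335}} = - \frac{38199}{36312} + \frac{0}{\left(24864 - 2771\right) \frac{1}{18510 + 11335}} = \left(-38199\right) \frac{1}{36312} + \frac{0}{22093 \cdot \frac{1}{29845}} = - \frac{749}{712} + \frac{0}{22093 \cdot \frac{1}{29845}} = - \frac{749}{712} + \frac{0}{\frac{22093}{29845}} = - \frac{749}{712} + 0 \cdot \frac{29845}{22093} = - \frac{749}{712} + 0 = - \frac{749}{712}$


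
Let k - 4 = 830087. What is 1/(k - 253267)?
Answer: 1/576824 ≈ 1.7336e-6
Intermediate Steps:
k = 830091 (k = 4 + 830087 = 830091)
1/(k - 253267) = 1/(830091 - 253267) = 1/576824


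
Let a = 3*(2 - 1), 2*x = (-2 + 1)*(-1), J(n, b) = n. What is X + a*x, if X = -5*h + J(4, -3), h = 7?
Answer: -59/2 ≈ -29.500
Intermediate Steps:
x = ½ (x = ((-2 + 1)*(-1))/2 = (-1*(-1))/2 = (½)*1 = ½ ≈ 0.50000)
a = 3 (a = 3*1 = 3)
X = -31 (X = -5*7 + 4 = -35 + 4 = -31)
X + a*x = -31 + 3*(½) = -31 + 3/2 = -59/2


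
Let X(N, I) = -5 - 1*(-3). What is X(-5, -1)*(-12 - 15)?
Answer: 54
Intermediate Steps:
X(N, I) = -2 (X(N, I) = -5 + 3 = -2)
X(-5, -1)*(-12 - 15) = -2*(-12 - 15) = -2*(-27) = 54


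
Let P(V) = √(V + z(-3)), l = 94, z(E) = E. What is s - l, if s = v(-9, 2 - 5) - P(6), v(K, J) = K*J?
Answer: -67 - √3 ≈ -68.732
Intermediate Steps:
v(K, J) = J*K
P(V) = √(-3 + V) (P(V) = √(V - 3) = √(-3 + V))
s = 27 - √3 (s = (2 - 5)*(-9) - √(-3 + 6) = -3*(-9) - √3 = 27 - √3 ≈ 25.268)
s - l = (27 - √3) - 1*94 = (27 - √3) - 94 = -67 - √3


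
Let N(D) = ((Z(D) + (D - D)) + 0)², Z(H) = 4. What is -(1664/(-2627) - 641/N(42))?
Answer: 1710531/42032 ≈ 40.696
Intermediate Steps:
N(D) = 16 (N(D) = ((4 + (D - D)) + 0)² = ((4 + 0) + 0)² = (4 + 0)² = 4² = 16)
-(1664/(-2627) - 641/N(42)) = -(1664/(-2627) - 641/16) = -(1664*(-1/2627) - 641*1/16) = -(-1664/2627 - 641/16) = -1*(-1710531/42032) = 1710531/42032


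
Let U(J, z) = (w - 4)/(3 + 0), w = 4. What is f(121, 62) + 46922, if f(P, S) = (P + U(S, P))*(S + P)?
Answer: 69065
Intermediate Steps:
U(J, z) = 0 (U(J, z) = (4 - 4)/(3 + 0) = 0/3 = 0*(⅓) = 0)
f(P, S) = P*(P + S) (f(P, S) = (P + 0)*(S + P) = P*(P + S))
f(121, 62) + 46922 = 121*(121 + 62) + 46922 = 121*183 + 46922 = 22143 + 46922 = 69065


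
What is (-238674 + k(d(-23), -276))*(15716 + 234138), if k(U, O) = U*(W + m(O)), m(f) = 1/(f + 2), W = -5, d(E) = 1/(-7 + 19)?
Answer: -32679299262247/548 ≈ -5.9634e+10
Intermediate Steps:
d(E) = 1/12
m(f) = 1/(2 + f)
k(U, O) = U*(-5 + 1/(2 + O))
(-238674 + k(d(-23), -276))*(15716 + 234138) = (-238674 - 1*1/12*(9 + 5*(-276))/(2 - 276))*(15716 + 234138) = (-238674 - 1*1/12*(9 - 1380)/(-274))*249854 = (-238674 - 1*1/12*(-1/274)*(-1371))*249854 = (-238674 - 457/1096)*249854 = -261587161/1096*249854 = -32679299262247/548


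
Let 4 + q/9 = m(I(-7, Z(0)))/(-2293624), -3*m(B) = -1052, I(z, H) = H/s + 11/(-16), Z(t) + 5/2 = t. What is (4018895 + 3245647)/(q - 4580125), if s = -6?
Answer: -4165531970052/2626291799155 ≈ -1.5861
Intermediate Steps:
Z(t) = -5/2 + t
I(z, H) = -11/16 - H/6 (I(z, H) = H/(-6) + 11/(-16) = H*(-⅙) + 11*(-1/16) = -H/6 - 11/16 = -11/16 - H/6)
m(B) = 1052/3 (m(B) = -⅓*(-1052) = 1052/3)
q = -20643405/573406 (q = -36 + 9*((1052/3)/(-2293624)) = -36 + 9*((1052/3)*(-1/2293624)) = -36 + 9*(-263/1720218) = -36 - 789/573406 = -20643405/573406 ≈ -36.001)
(4018895 + 3245647)/(q - 4580125) = (4018895 + 3245647)/(-20643405/573406 - 4580125) = 7264542/(-2626291799155/573406) = 7264542*(-573406/2626291799155) = -4165531970052/2626291799155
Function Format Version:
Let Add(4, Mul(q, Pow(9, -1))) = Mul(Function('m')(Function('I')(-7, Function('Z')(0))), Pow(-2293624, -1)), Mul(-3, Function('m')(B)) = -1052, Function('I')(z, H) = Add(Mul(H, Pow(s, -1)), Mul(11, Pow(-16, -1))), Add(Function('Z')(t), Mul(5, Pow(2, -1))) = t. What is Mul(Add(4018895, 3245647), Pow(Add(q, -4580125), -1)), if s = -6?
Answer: Rational(-4165531970052, 2626291799155) ≈ -1.5861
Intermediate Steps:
Function('Z')(t) = Add(Rational(-5, 2), t)
Function('I')(z, H) = Add(Rational(-11, 16), Mul(Rational(-1, 6), H)) (Function('I')(z, H) = Add(Mul(H, Pow(-6, -1)), Mul(11, Pow(-16, -1))) = Add(Mul(H, Rational(-1, 6)), Mul(11, Rational(-1, 16))) = Add(Mul(Rational(-1, 6), H), Rational(-11, 16)) = Add(Rational(-11, 16), Mul(Rational(-1, 6), H)))
Function('m')(B) = Rational(1052, 3) (Function('m')(B) = Mul(Rational(-1, 3), -1052) = Rational(1052, 3))
q = Rational(-20643405, 573406) (q = Add(-36, Mul(9, Mul(Rational(1052, 3), Pow(-2293624, -1)))) = Add(-36, Mul(9, Mul(Rational(1052, 3), Rational(-1, 2293624)))) = Add(-36, Mul(9, Rational(-263, 1720218))) = Add(-36, Rational(-789, 573406)) = Rational(-20643405, 573406) ≈ -36.001)
Mul(Add(4018895, 3245647), Pow(Add(q, -4580125), -1)) = Mul(Add(4018895, 3245647), Pow(Add(Rational(-20643405, 573406), -4580125), -1)) = Mul(7264542, Pow(Rational(-2626291799155, 573406), -1)) = Mul(7264542, Rational(-573406, 2626291799155)) = Rational(-4165531970052, 2626291799155)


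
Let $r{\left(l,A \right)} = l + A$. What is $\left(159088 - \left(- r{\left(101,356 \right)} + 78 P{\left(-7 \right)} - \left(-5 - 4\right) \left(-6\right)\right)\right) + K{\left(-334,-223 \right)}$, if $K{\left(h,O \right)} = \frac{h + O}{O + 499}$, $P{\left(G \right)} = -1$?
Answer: $\frac{44070295}{276} \approx 1.5968 \cdot 10^{5}$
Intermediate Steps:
$r{\left(l,A \right)} = A + l$
$K{\left(h,O \right)} = \frac{O + h}{499 + O}$
$\left(159088 - \left(- r{\left(101,356 \right)} + 78 P{\left(-7 \right)} - \left(-5 - 4\right) \left(-6\right)\right)\right) + K{\left(-334,-223 \right)} = \left(159088 + \left(\left(356 + 101\right) + \left(\left(-78\right) \left(-1\right) + \left(-5 - 4\right) \left(-6\right)\right)\right)\right) + \frac{-223 - 334}{499 - 223} = \left(159088 + \left(457 + \left(78 - -54\right)\right)\right) + \frac{1}{276} \left(-557\right) = \left(159088 + \left(457 + \left(78 + 54\right)\right)\right) + \frac{1}{276} \left(-557\right) = \left(159088 + \left(457 + 132\right)\right) - \frac{557}{276} = \left(159088 + 589\right) - \frac{557}{276} = 159677 - \frac{557}{276} = \frac{44070295}{276}$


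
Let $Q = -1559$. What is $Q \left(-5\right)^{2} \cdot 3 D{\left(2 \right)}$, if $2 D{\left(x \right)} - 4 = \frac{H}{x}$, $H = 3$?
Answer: $- \frac{1286175}{4} \approx -3.2154 \cdot 10^{5}$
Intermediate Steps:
$D{\left(x \right)} = 2 + \frac{3}{2 x}$ ($D{\left(x \right)} = 2 + \frac{3 \frac{1}{x}}{2} = 2 + \frac{3}{2 x}$)
$Q \left(-5\right)^{2} \cdot 3 D{\left(2 \right)} = - 1559 \left(-5\right)^{2} \cdot 3 \left(2 + \frac{3}{2 \cdot 2}\right) = - 1559 \cdot 25 \cdot 3 \left(2 + \frac{3}{2} \cdot \frac{1}{2}\right) = - 1559 \cdot 75 \left(2 + \frac{3}{4}\right) = - 1559 \cdot 75 \cdot \frac{11}{4} = \left(-1559\right) \frac{825}{4} = - \frac{1286175}{4}$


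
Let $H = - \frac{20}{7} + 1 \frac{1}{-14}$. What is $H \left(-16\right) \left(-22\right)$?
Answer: $- \frac{7216}{7} \approx -1030.9$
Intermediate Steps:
$H = - \frac{41}{14}$ ($H = \left(-20\right) \frac{1}{7} + 1 \left(- \frac{1}{14}\right) = - \frac{20}{7} - \frac{1}{14} = - \frac{41}{14} \approx -2.9286$)
$H \left(-16\right) \left(-22\right) = \left(- \frac{41}{14}\right) \left(-16\right) \left(-22\right) = \frac{328}{7} \left(-22\right) = - \frac{7216}{7}$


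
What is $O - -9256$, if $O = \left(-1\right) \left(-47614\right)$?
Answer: $56870$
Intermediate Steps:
$O = 47614$
$O - -9256 = 47614 - -9256 = 47614 + \left(-47362 + 56618\right) = 47614 + 9256 = 56870$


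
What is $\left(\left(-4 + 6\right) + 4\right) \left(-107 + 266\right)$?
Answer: $954$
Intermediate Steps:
$\left(\left(-4 + 6\right) + 4\right) \left(-107 + 266\right) = \left(2 + 4\right) 159 = 6 \cdot 159 = 954$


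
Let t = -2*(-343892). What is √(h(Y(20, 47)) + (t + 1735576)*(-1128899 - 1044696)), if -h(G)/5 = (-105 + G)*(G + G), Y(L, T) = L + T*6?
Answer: 2*I*√1316850943535 ≈ 2.2951e+6*I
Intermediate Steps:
Y(L, T) = L + 6*T
t = 687784
h(G) = -10*G*(-105 + G) (h(G) = -5*(-105 + G)*(G + G) = -5*(-105 + G)*2*G = -10*G*(-105 + G))
√(h(Y(20, 47)) + (t + 1735576)*(-1128899 - 1044696)) = √(10*(20 + 6*47)*(105 - (20 + 6*47)) + (687784 + 1735576)*(-1128899 - 1044696)) = √(10*(20 + 282)*(105 - (20 + 282)) + 2423360*(-2173595)) = √(10*302*(105 - 1*302) - 5267403179200) = √(10*302*(105 - 302) - 5267403179200) = √(10*302*(-197) - 5267403179200) = √(-594940 - 5267403179200) = √(-5267403774140) = 2*I*√1316850943535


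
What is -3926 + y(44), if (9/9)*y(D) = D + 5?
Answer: -3877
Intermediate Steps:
y(D) = 5 + D (y(D) = D + 5 = 5 + D)
-3926 + y(44) = -3926 + (5 + 44) = -3926 + 49 = -3877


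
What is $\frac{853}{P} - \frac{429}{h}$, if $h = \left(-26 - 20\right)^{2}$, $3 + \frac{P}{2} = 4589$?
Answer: $- \frac{133115}{1212997} \approx -0.10974$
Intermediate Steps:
$P = 9172$ ($P = -6 + 2 \cdot 4589 = -6 + 9178 = 9172$)
$h = 2116$ ($h = \left(-46\right)^{2} = 2116$)
$\frac{853}{P} - \frac{429}{h} = \frac{853}{9172} - \frac{429}{2116} = - \frac{133115}{1212997}$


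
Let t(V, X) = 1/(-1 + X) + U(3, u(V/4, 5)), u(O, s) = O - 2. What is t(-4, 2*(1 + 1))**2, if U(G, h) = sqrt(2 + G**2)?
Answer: 100/9 + 2*sqrt(11)/3 ≈ 13.322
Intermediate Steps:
u(O, s) = -2 + O
t(V, X) = sqrt(11) + 1/(-1 + X) (t(V, X) = 1/(-1 + X) + sqrt(2 + 3**2) = 1/(-1 + X) + sqrt(2 + 9) = 1/(-1 + X) + sqrt(11) = sqrt(11) + 1/(-1 + X))
t(-4, 2*(1 + 1))**2 = ((1 - sqrt(11) + (2*(1 + 1))*sqrt(11))/(-1 + 2*(1 + 1)))**2 = ((1 - sqrt(11) + (2*2)*sqrt(11))/(-1 + 2*2))**2 = ((1 - sqrt(11) + 4*sqrt(11))/(-1 + 4))**2 = ((1 + 3*sqrt(11))/3)**2 = (1/3 + sqrt(11))**2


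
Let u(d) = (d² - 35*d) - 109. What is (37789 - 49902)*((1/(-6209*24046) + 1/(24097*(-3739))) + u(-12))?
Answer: -74138886544960390544669/13451878791174362 ≈ -5.5114e+6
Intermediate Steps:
u(d) = -109 + d² - 35*d
(37789 - 49902)*((1/(-6209*24046) + 1/(24097*(-3739))) + u(-12)) = (37789 - 49902)*((1/(-6209*24046) + 1/(24097*(-3739))) + (-109 + (-12)² - 35*(-12))) = -12113*((-1/6209*1/24046 + (1/24097)*(-1/3739)) + (-109 + 144 + 420)) = -12113*((-1/149301614 - 1/90098683) + 455) = -12113*(-239400297/13451878791174362 + 455) = -12113*6120604849744934413/13451878791174362 = -74138886544960390544669/13451878791174362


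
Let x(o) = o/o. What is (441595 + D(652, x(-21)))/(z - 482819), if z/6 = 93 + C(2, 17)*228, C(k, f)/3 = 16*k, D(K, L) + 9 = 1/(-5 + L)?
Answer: -1766343/1403732 ≈ -1.2583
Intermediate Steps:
x(o) = 1
D(K, L) = -9 + 1/(-5 + L)
C(k, f) = 48*k (C(k, f) = 3*(16*k) = 48*k)
z = 131886 (z = 6*(93 + (48*2)*228) = 6*(93 + 96*228) = 6*(93 + 21888) = 6*21981 = 131886)
(441595 + D(652, x(-21)))/(z - 482819) = (441595 + (46 - 9*1)/(-5 + 1))/(131886 - 482819) = (441595 + (46 - 9)/(-4))/(-350933) = (441595 - ¼*37)*(-1/350933) = (441595 - 37/4)*(-1/350933) = (1766343/4)*(-1/350933) = -1766343/1403732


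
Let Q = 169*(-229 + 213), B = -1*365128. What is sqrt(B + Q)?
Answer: 2*I*sqrt(91958) ≈ 606.49*I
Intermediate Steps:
B = -365128
Q = -2704 (Q = 169*(-16) = -2704)
sqrt(B + Q) = sqrt(-365128 - 2704) = sqrt(-367832) = 2*I*sqrt(91958)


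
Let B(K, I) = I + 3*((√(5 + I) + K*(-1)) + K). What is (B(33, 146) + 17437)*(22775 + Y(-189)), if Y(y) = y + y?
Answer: 393806451 + 67191*√151 ≈ 3.9463e+8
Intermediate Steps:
Y(y) = 2*y
B(K, I) = I + 3*√(5 + I) (B(K, I) = I + 3*((√(5 + I) - K) + K) = I + 3*√(5 + I))
(B(33, 146) + 17437)*(22775 + Y(-189)) = ((146 + 3*√(5 + 146)) + 17437)*(22775 + 2*(-189)) = ((146 + 3*√151) + 17437)*(22775 - 378) = (17583 + 3*√151)*22397 = 393806451 + 67191*√151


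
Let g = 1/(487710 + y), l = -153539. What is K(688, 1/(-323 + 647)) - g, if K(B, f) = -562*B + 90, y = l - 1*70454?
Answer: -101944025823/263717 ≈ -3.8657e+5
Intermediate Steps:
y = -223993 (y = -153539 - 1*70454 = -153539 - 70454 = -223993)
K(B, f) = 90 - 562*B
g = 1/263717 (g = 1/(487710 - 223993) = 1/263717 ≈ 3.7919e-6)
K(688, 1/(-323 + 647)) - g = (90 - 562*688) - 1*1/263717 = (90 - 386656) - 1/263717 = -386566 - 1/263717 = -101944025823/263717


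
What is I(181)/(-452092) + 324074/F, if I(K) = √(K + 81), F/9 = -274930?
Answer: -162037/1237185 - √262/452092 ≈ -0.13101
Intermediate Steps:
F = -2474370 (F = 9*(-274930) = -2474370)
I(K) = √(81 + K)
I(181)/(-452092) + 324074/F = √(81 + 181)/(-452092) + 324074/(-2474370) = √262*(-1/452092) + 324074*(-1/2474370) = -√262/452092 - 162037/1237185 = -162037/1237185 - √262/452092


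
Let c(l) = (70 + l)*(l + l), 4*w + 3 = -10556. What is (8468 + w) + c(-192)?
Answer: 210705/4 ≈ 52676.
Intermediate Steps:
w = -10559/4 (w = -3/4 + (1/4)*(-10556) = -3/4 - 2639 = -10559/4 ≈ -2639.8)
c(l) = 2*l*(70 + l) (c(l) = (70 + l)*(2*l) = 2*l*(70 + l))
(8468 + w) + c(-192) = (8468 - 10559/4) + 2*(-192)*(70 - 192) = 23313/4 + 2*(-192)*(-122) = 23313/4 + 46848 = 210705/4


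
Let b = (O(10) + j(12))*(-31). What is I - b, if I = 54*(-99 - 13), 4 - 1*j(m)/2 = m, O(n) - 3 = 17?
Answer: -5924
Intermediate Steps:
O(n) = 20 (O(n) = 3 + 17 = 20)
j(m) = 8 - 2*m
b = -124 (b = (20 + (8 - 2*12))*(-31) = (20 + (8 - 24))*(-31) = (20 - 16)*(-31) = 4*(-31) = -124)
I = -6048 (I = 54*(-112) = -6048)
I - b = -6048 - 1*(-124) = -6048 + 124 = -5924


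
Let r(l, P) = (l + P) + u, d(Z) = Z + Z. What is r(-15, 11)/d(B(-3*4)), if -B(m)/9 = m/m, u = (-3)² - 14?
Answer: ½ ≈ 0.50000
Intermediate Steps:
u = -5 (u = 9 - 14 = -5)
B(m) = -9 (B(m) = -9*m/m = -9*1 = -9)
d(Z) = 2*Z
r(l, P) = -5 + P + l (r(l, P) = (l + P) - 5 = (P + l) - 5 = -5 + P + l)
r(-15, 11)/d(B(-3*4)) = (-5 + 11 - 15)/((2*(-9))) = -9/(-18) = -9*(-1/18) = ½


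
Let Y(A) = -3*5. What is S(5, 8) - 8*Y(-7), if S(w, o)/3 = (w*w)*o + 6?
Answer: 738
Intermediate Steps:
Y(A) = -15
S(w, o) = 18 + 3*o*w² (S(w, o) = 3*((w*w)*o + 6) = 3*(w²*o + 6) = 3*(o*w² + 6) = 3*(6 + o*w²) = 18 + 3*o*w²)
S(5, 8) - 8*Y(-7) = (18 + 3*8*5²) - 8*(-15) = (18 + 3*8*25) + 120 = (18 + 600) + 120 = 618 + 120 = 738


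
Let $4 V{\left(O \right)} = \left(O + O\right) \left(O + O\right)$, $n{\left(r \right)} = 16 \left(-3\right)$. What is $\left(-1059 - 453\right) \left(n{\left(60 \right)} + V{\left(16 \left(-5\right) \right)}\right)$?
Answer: $-9604224$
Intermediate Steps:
$n{\left(r \right)} = -48$
$V{\left(O \right)} = O^{2}$ ($V{\left(O \right)} = \frac{\left(O + O\right) \left(O + O\right)}{4} = \frac{2 O 2 O}{4} = \frac{4 O^{2}}{4} = O^{2}$)
$\left(-1059 - 453\right) \left(n{\left(60 \right)} + V{\left(16 \left(-5\right) \right)}\right) = \left(-1059 - 453\right) \left(-48 + \left(16 \left(-5\right)\right)^{2}\right) = - 1512 \left(-48 + \left(-80\right)^{2}\right) = - 1512 \left(-48 + 6400\right) = \left(-1512\right) 6352 = -9604224$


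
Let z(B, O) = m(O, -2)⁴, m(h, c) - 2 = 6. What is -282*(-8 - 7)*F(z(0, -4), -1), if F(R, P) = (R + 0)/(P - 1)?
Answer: -8663040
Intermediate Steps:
m(h, c) = 8 (m(h, c) = 2 + 6 = 8)
z(B, O) = 4096 (z(B, O) = 8⁴ = 4096)
F(R, P) = R/(-1 + P)
-282*(-8 - 7)*F(z(0, -4), -1) = -282*(-8 - 7)*4096/(-1 - 1) = -(-4230)*4096/(-2) = -(-4230)*4096*(-½) = -(-4230)*(-2048) = -282*30720 = -8663040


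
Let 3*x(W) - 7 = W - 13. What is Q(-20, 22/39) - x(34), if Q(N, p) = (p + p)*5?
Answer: -48/13 ≈ -3.6923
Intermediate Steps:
x(W) = -2 + W/3 (x(W) = 7/3 + (W - 13)/3 = 7/3 + (-13 + W)/3 = 7/3 + (-13/3 + W/3) = -2 + W/3)
Q(N, p) = 10*p (Q(N, p) = (2*p)*5 = 10*p)
Q(-20, 22/39) - x(34) = 10*(22/39) - (-2 + (⅓)*34) = 10*(22*(1/39)) - (-2 + 34/3) = 10*(22/39) - 1*28/3 = 220/39 - 28/3 = -48/13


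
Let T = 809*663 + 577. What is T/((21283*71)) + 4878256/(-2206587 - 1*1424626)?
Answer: -5421740460736/5487100545809 ≈ -0.98809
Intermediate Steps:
T = 536944 (T = 536367 + 577 = 536944)
T/((21283*71)) + 4878256/(-2206587 - 1*1424626) = 536944/((21283*71)) + 4878256/(-2206587 - 1*1424626) = 536944/1511093 + 4878256/(-2206587 - 1424626) = 536944*(1/1511093) + 4878256/(-3631213) = 536944/1511093 + 4878256*(-1/3631213) = 536944/1511093 - 4878256/3631213 = -5421740460736/5487100545809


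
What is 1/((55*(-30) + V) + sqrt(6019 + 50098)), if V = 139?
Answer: -1511/2227004 - sqrt(56117)/2227004 ≈ -0.00078486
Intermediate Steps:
1/((55*(-30) + V) + sqrt(6019 + 50098)) = 1/((55*(-30) + 139) + sqrt(6019 + 50098)) = 1/((-1650 + 139) + sqrt(56117)) = 1/(-1511 + sqrt(56117))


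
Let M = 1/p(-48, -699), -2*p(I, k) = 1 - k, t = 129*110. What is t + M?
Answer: 4966499/350 ≈ 14190.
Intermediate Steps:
t = 14190
p(I, k) = -½ + k/2 (p(I, k) = -(1 - k)/2 = -½ + k/2)
M = -1/350 (M = 1/(-½ + (½)*(-699)) = 1/(-½ - 699/2) = 1/(-350) = -1/350 ≈ -0.0028571)
t + M = 14190 - 1/350 = 4966499/350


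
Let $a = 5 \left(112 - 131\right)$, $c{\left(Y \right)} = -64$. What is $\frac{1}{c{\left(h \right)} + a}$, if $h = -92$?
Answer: $- \frac{1}{159} \approx -0.0062893$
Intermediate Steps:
$a = -95$ ($a = 5 \left(-19\right) = -95$)
$\frac{1}{c{\left(h \right)} + a} = \frac{1}{-64 - 95} = \frac{1}{-159} = - \frac{1}{159}$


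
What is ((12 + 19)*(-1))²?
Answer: 961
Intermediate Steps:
((12 + 19)*(-1))² = (31*(-1))² = (-31)² = 961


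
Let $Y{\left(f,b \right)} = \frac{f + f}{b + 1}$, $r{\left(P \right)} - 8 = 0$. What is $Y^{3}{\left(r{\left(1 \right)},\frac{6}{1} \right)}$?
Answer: $\frac{4096}{343} \approx 11.942$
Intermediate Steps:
$r{\left(P \right)} = 8$ ($r{\left(P \right)} = 8 + 0 = 8$)
$Y{\left(f,b \right)} = \frac{2 f}{1 + b}$
$Y^{3}{\left(r{\left(1 \right)},\frac{6}{1} \right)} = \left(2 \cdot 8 \frac{1}{1 + \frac{6}{1}}\right)^{3} = \left(2 \cdot 8 \frac{1}{1 + 6 \cdot 1}\right)^{3} = \left(2 \cdot 8 \frac{1}{1 + 6}\right)^{3} = \left(2 \cdot 8 \cdot \frac{1}{7}\right)^{3} = \left(\frac{16}{7}\right)^{3} = \frac{4096}{343}$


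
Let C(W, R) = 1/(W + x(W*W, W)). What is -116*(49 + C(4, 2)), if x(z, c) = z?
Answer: -28449/5 ≈ -5689.8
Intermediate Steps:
C(W, R) = 1/(W + W²) (C(W, R) = 1/(W + W*W) = 1/(W + W²))
-116*(49 + C(4, 2)) = -116*(49 + 1/(4*(1 + 4))) = -116*(49 + (¼)/5) = -116*(49 + (¼)*(⅕)) = -116*(49 + 1/20) = -116*981/20 = -28449/5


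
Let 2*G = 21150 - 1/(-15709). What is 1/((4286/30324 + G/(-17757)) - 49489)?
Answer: -704893289751/34884784178734901 ≈ -2.0206e-5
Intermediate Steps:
G = 332245351/31418 (G = (21150 - 1/(-15709))/2 = (21150 - 1*(-1/15709))/2 = (21150 + 1/15709)/2 = (½)*(332245351/15709) = 332245351/31418 ≈ 10575.)
1/((4286/30324 + G/(-17757)) - 49489) = 1/((4286/30324 + (332245351/31418)/(-17757)) - 49489) = 1/((4286*(1/30324) + (332245351/31418)*(-1/17757)) - 49489) = 1/((2143/15162 - 332245351/557889426) - 49489) = 1/(-320162247662/704893289751 - 49489) = 1/(-34884784178734901/704893289751) = -704893289751/34884784178734901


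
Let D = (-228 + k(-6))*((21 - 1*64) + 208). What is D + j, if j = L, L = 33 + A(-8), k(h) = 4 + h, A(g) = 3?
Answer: -37914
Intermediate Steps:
L = 36 (L = 33 + 3 = 36)
D = -37950 (D = (-228 + (4 - 6))*((21 - 1*64) + 208) = (-228 - 2)*((21 - 64) + 208) = -230*(-43 + 208) = -230*165 = -37950)
j = 36
D + j = -37950 + 36 = -37914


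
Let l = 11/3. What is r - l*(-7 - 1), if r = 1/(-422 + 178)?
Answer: 21469/732 ≈ 29.329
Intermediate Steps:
l = 11/3 (l = 11*(1/3) = 11/3 ≈ 3.6667)
r = -1/244 (r = 1/(-244) = -1/244 ≈ -0.0040984)
r - l*(-7 - 1) = -1/244 - 11*(-7 - 1)/3 = -1/244 - 11*(-8)/3 = -1/244 - 1*(-88/3) = -1/244 + 88/3 = 21469/732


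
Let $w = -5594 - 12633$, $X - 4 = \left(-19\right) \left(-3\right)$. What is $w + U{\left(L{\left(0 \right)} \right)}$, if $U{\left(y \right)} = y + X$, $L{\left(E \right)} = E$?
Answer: $-18166$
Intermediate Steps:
$X = 61$ ($X = 4 - -57 = 4 + 57 = 61$)
$U{\left(y \right)} = 61 + y$ ($U{\left(y \right)} = y + 61 = 61 + y$)
$w = -18227$ ($w = -5594 - 12633 = -18227$)
$w + U{\left(L{\left(0 \right)} \right)} = -18227 + \left(61 + 0\right) = -18227 + 61 = -18166$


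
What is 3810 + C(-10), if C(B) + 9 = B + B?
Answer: 3781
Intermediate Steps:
C(B) = -9 + 2*B (C(B) = -9 + (B + B) = -9 + 2*B)
3810 + C(-10) = 3810 + (-9 + 2*(-10)) = 3810 + (-9 - 20) = 3810 - 29 = 3781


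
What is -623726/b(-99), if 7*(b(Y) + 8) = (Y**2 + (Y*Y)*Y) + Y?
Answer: 4366082/960653 ≈ 4.5449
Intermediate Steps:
b(Y) = -8 + Y/7 + Y**2/7 + Y**3/7 (b(Y) = -8 + ((Y**2 + (Y*Y)*Y) + Y)/7 = -8 + ((Y**2 + Y**2*Y) + Y)/7 = -8 + ((Y**2 + Y**3) + Y)/7 = -8 + (Y + Y**2 + Y**3)/7 = -8 + (Y/7 + Y**2/7 + Y**3/7) = -8 + Y/7 + Y**2/7 + Y**3/7)
-623726/b(-99) = -623726/(-8 + (1/7)*(-99) + (1/7)*(-99)**2 + (1/7)*(-99)**3) = -623726/(-8 - 99/7 + (1/7)*9801 + (1/7)*(-970299)) = -623726/(-8 - 99/7 + 9801/7 - 970299/7) = -623726/(-960653/7) = -623726*(-7/960653) = 4366082/960653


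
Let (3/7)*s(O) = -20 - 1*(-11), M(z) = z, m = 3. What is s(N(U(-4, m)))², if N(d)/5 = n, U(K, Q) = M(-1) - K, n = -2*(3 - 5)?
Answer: 441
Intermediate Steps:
n = 4 (n = -2*(-2) = 4)
U(K, Q) = -1 - K
N(d) = 20 (N(d) = 5*4 = 20)
s(O) = -21 (s(O) = 7*(-20 - 1*(-11))/3 = 7*(-20 + 11)/3 = (7/3)*(-9) = -21)
s(N(U(-4, m)))² = (-21)² = 441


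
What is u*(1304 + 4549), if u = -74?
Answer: -433122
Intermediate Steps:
u*(1304 + 4549) = -74*(1304 + 4549) = -74*5853 = -433122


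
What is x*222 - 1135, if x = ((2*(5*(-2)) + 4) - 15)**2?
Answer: 212207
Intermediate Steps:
x = 961 (x = ((2*(-10) + 4) - 15)**2 = ((-20 + 4) - 15)**2 = (-16 - 15)**2 = (-31)**2 = 961)
x*222 - 1135 = 961*222 - 1135 = 213342 - 1135 = 212207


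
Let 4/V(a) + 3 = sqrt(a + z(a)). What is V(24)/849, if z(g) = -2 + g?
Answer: 4/10471 + 4*sqrt(46)/31413 ≈ 0.0012456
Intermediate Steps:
V(a) = 4/(-3 + sqrt(-2 + 2*a)) (V(a) = 4/(-3 + sqrt(a + (-2 + a))) = 4/(-3 + sqrt(-2 + 2*a)))
V(24)/849 = (4/(-3 + sqrt(2)*sqrt(-1 + 24)))/849 = (4/(-3 + sqrt(2)*sqrt(23)))*(1/849) = (4/(-3 + sqrt(46)))*(1/849) = 4/(849*(-3 + sqrt(46)))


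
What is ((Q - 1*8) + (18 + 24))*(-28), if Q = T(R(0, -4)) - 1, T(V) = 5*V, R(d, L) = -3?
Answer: -504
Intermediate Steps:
Q = -16 (Q = 5*(-3) - 1 = -15 - 1 = -16)
((Q - 1*8) + (18 + 24))*(-28) = ((-16 - 1*8) + (18 + 24))*(-28) = ((-16 - 8) + 42)*(-28) = (-24 + 42)*(-28) = 18*(-28) = -504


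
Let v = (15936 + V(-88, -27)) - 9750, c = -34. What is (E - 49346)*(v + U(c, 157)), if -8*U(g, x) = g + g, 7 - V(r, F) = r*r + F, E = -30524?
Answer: 121042985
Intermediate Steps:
V(r, F) = 7 - F - r² (V(r, F) = 7 - (r*r + F) = 7 - (r² + F) = 7 - (F + r²) = 7 + (-F - r²) = 7 - F - r²)
U(g, x) = -g/4 (U(g, x) = -(g + g)/8 = -g/4)
v = -1524 (v = (15936 + (7 - 1*(-27) - 1*(-88)²)) - 9750 = (15936 + (7 + 27 - 1*7744)) - 9750 = (15936 + (7 + 27 - 7744)) - 9750 = (15936 - 7710) - 9750 = 8226 - 9750 = -1524)
(E - 49346)*(v + U(c, 157)) = (-30524 - 49346)*(-1524 - ¼*(-34)) = -79870*(-1524 + 17/2) = -79870*(-3031/2) = 121042985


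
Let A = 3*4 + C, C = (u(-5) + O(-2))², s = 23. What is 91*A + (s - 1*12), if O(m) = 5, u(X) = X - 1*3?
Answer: 1922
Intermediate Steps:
u(X) = -3 + X (u(X) = X - 3 = -3 + X)
C = 9 (C = ((-3 - 5) + 5)² = (-8 + 5)² = (-3)² = 9)
A = 21 (A = 3*4 + 9 = 12 + 9 = 21)
91*A + (s - 1*12) = 91*21 + (23 - 1*12) = 1911 + (23 - 12) = 1911 + 11 = 1922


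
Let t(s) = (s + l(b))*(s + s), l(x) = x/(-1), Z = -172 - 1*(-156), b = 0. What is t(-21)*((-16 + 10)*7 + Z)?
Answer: -51156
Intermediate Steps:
Z = -16 (Z = -172 + 156 = -16)
l(x) = -x (l(x) = x*(-1) = -x)
t(s) = 2*s² (t(s) = (s - 1*0)*(s + s) = (s + 0)*(2*s) = s*(2*s) = 2*s²)
t(-21)*((-16 + 10)*7 + Z) = (2*(-21)²)*((-16 + 10)*7 - 16) = (2*441)*(-6*7 - 16) = 882*(-42 - 16) = 882*(-58) = -51156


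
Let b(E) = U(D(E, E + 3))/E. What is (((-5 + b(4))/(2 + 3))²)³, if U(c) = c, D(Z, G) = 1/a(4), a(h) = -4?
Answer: 282429536481/262144000000 ≈ 1.0774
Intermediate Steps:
D(Z, G) = -¼ (D(Z, G) = 1/(-4) = -¼)
b(E) = -1/(4*E)
(((-5 + b(4))/(2 + 3))²)³ = (((-5 - ¼/4)/(2 + 3))²)³ = (((-5 - ¼*¼)/5)²)³ = (((-5 - 1/16)*(⅕))²)³ = ((-81/16*⅕)²)³ = ((-81/80)²)³ = (6561/6400)³ = 282429536481/262144000000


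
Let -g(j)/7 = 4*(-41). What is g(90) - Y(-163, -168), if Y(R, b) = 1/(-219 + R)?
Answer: 438537/382 ≈ 1148.0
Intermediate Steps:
g(j) = 1148 (g(j) = -28*(-41) = -7*(-164) = 1148)
g(90) - Y(-163, -168) = 1148 - 1/(-219 - 163) = 1148 - 1/(-382) = 1148 - 1*(-1/382) = 1148 + 1/382 = 438537/382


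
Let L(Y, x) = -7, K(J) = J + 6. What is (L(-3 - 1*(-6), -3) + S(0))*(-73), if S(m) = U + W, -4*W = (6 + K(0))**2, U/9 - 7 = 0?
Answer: -1460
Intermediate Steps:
K(J) = 6 + J
U = 63 (U = 63 + 9*0 = 63 + 0 = 63)
W = -36 (W = -(6 + (6 + 0))**2/4 = -(6 + 6)**2/4 = -1/4*12**2 = -1/4*144 = -36)
S(m) = 27 (S(m) = 63 - 36 = 27)
(L(-3 - 1*(-6), -3) + S(0))*(-73) = (-7 + 27)*(-73) = 20*(-73) = -1460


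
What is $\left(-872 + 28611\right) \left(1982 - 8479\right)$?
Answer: $-180220283$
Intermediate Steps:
$\left(-872 + 28611\right) \left(1982 - 8479\right) = 27739 \left(-6497\right) = -180220283$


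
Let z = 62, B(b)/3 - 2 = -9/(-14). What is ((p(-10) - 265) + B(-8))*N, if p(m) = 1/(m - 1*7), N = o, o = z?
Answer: -1897107/119 ≈ -15942.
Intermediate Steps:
B(b) = 111/14 (B(b) = 6 + 3*(-9/(-14)) = 6 + 3*(-9*(-1/14)) = 6 + 3*(9/14) = 6 + 27/14 = 111/14)
o = 62
N = 62
p(m) = 1/(-7 + m) (p(m) = 1/(m - 7) = 1/(-7 + m))
((p(-10) - 265) + B(-8))*N = ((1/(-7 - 10) - 265) + 111/14)*62 = ((1/(-17) - 265) + 111/14)*62 = ((-1/17 - 265) + 111/14)*62 = (-4506/17 + 111/14)*62 = -61197/238*62 = -1897107/119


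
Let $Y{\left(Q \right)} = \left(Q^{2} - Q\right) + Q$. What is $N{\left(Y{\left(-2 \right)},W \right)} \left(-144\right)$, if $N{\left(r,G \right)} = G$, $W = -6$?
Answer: $864$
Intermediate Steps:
$Y{\left(Q \right)} = Q^{2}$
$N{\left(Y{\left(-2 \right)},W \right)} \left(-144\right) = \left(-6\right) \left(-144\right) = 864$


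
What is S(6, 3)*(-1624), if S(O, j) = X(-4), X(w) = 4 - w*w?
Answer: 19488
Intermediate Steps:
X(w) = 4 - w²
S(O, j) = -12 (S(O, j) = 4 - 1*(-4)² = 4 - 1*16 = 4 - 16 = -12)
S(6, 3)*(-1624) = -12*(-1624) = 19488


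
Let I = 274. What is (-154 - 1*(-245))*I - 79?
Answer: 24855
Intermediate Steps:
(-154 - 1*(-245))*I - 79 = (-154 - 1*(-245))*274 - 79 = (-154 + 245)*274 - 79 = 91*274 - 79 = 24934 - 79 = 24855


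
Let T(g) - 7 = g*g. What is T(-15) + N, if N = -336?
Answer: -104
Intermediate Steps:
T(g) = 7 + g² (T(g) = 7 + g*g = 7 + g²)
T(-15) + N = (7 + (-15)²) - 336 = (7 + 225) - 336 = 232 - 336 = -104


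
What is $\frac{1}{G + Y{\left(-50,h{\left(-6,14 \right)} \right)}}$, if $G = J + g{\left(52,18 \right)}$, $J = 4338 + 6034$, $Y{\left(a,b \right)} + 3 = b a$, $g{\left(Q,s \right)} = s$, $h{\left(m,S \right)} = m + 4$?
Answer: $\frac{1}{10487} \approx 9.5356 \cdot 10^{-5}$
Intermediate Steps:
$h{\left(m,S \right)} = 4 + m$
$Y{\left(a,b \right)} = -3 + a b$ ($Y{\left(a,b \right)} = -3 + b a = -3 + a b$)
$J = 10372$
$G = 10390$ ($G = 10372 + 18 = 10390$)
$\frac{1}{G + Y{\left(-50,h{\left(-6,14 \right)} \right)}} = \frac{1}{10390 - \left(3 + 50 \left(4 - 6\right)\right)} = \frac{1}{10390 - -97} = \frac{1}{10390 + \left(-3 + 100\right)} = \frac{1}{10390 + 97} = \frac{1}{10487}$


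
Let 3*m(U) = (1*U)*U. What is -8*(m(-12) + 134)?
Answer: -1456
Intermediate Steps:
m(U) = U**2/3 (m(U) = ((1*U)*U)/3 = (U*U)/3 = U**2/3)
-8*(m(-12) + 134) = -8*((1/3)*(-12)**2 + 134) = -8*((1/3)*144 + 134) = -8*(48 + 134) = -8*182 = -1456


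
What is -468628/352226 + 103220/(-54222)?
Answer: -2205954112/682085649 ≈ -3.2341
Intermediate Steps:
-468628/352226 + 103220/(-54222) = -468628*1/352226 + 103220*(-1/54222) = -234314/176113 - 51610/27111 = -2205954112/682085649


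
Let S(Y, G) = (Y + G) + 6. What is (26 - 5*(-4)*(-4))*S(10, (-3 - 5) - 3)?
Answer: -270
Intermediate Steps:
S(Y, G) = 6 + G + Y (S(Y, G) = (G + Y) + 6 = 6 + G + Y)
(26 - 5*(-4)*(-4))*S(10, (-3 - 5) - 3) = (26 - 5*(-4)*(-4))*(6 + ((-3 - 5) - 3) + 10) = (26 + 20*(-4))*(6 + (-8 - 3) + 10) = (26 - 80)*(6 - 11 + 10) = -54*5 = -270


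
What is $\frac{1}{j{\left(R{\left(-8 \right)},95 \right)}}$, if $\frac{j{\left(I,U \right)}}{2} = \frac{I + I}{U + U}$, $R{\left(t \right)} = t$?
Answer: $- \frac{95}{16} \approx -5.9375$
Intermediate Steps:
$j{\left(I,U \right)} = \frac{2 I}{U}$ ($j{\left(I,U \right)} = 2 \frac{I + I}{U + U} = 2 \frac{2 I}{2 U} = 2 \cdot 2 I \frac{1}{2 U} = 2 \frac{I}{U} = \frac{2 I}{U}$)
$\frac{1}{j{\left(R{\left(-8 \right)},95 \right)}} = \frac{1}{2 \left(-8\right) \frac{1}{95}} = \frac{1}{- \frac{16}{95}} = - \frac{95}{16}$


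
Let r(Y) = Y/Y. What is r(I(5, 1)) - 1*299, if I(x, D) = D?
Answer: -298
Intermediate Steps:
r(Y) = 1
r(I(5, 1)) - 1*299 = 1 - 1*299 = 1 - 299 = -298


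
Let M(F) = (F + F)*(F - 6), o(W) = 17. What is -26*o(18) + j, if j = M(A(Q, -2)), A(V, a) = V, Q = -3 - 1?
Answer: -362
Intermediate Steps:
Q = -4
M(F) = 2*F*(-6 + F) (M(F) = (2*F)*(-6 + F) = 2*F*(-6 + F))
j = 80 (j = 2*(-4)*(-6 - 4) = 2*(-4)*(-10) = 80)
-26*o(18) + j = -26*17 + 80 = -442 + 80 = -362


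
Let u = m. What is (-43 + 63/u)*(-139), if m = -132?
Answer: 265907/44 ≈ 6043.3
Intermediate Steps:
u = -132
(-43 + 63/u)*(-139) = (-43 + 63/(-132))*(-139) = (-43 + 63*(-1/132))*(-139) = (-43 - 21/44)*(-139) = -1913/44*(-139) = 265907/44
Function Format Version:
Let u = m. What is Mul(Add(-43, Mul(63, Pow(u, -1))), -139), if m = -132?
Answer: Rational(265907, 44) ≈ 6043.3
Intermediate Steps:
u = -132
Mul(Add(-43, Mul(63, Pow(u, -1))), -139) = Mul(Add(-43, Mul(63, Pow(-132, -1))), -139) = Mul(Add(-43, Mul(63, Rational(-1, 132))), -139) = Mul(Add(-43, Rational(-21, 44)), -139) = Mul(Rational(-1913, 44), -139) = Rational(265907, 44)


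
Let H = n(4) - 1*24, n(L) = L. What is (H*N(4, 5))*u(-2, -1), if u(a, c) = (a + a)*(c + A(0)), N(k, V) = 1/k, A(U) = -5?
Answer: -120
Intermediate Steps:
u(a, c) = 2*a*(-5 + c) (u(a, c) = (a + a)*(c - 5) = (2*a)*(-5 + c) = 2*a*(-5 + c))
H = -20 (H = 4 - 1*24 = 4 - 24 = -20)
(H*N(4, 5))*u(-2, -1) = (-20/4)*(2*(-2)*(-5 - 1)) = (-20*1/4)*(2*(-2)*(-6)) = -5*24 = -120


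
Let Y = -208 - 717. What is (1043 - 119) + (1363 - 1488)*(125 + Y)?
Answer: 100924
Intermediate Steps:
Y = -925
(1043 - 119) + (1363 - 1488)*(125 + Y) = (1043 - 119) + (1363 - 1488)*(125 - 925) = 924 - 125*(-800) = 924 + 100000 = 100924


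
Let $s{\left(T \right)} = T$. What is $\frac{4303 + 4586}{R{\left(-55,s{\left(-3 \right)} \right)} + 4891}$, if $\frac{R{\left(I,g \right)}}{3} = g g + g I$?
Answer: $\frac{8889}{5413} \approx 1.6422$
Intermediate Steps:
$R{\left(I,g \right)} = 3 g^{2} + 3 I g$ ($R{\left(I,g \right)} = 3 \left(g g + g I\right) = 3 \left(g^{2} + I g\right) = 3 g^{2} + 3 I g$)
$\frac{4303 + 4586}{R{\left(-55,s{\left(-3 \right)} \right)} + 4891} = \frac{4303 + 4586}{3 \left(-3\right) \left(-55 - 3\right) + 4891} = \frac{8889}{3 \left(-3\right) \left(-58\right) + 4891} = \frac{8889}{522 + 4891} = \frac{8889}{5413}$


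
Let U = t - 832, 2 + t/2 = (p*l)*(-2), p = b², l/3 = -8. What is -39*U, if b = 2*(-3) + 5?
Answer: 28860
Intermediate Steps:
l = -24 (l = 3*(-8) = -24)
b = -1 (b = -6 + 5 = -1)
p = 1 (p = (-1)² = 1)
t = 92 (t = -4 + 2*((1*(-24))*(-2)) = -4 + 2*(-24*(-2)) = -4 + 2*48 = -4 + 96 = 92)
U = -740 (U = 92 - 832 = -740)
-39*U = -39*(-740) = 28860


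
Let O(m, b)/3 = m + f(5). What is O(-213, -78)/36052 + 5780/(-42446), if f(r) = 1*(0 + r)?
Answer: -29358358/191282899 ≈ -0.15348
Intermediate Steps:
f(r) = r (f(r) = 1*r = r)
O(m, b) = 15 + 3*m (O(m, b) = 3*(m + 5) = 3*(5 + m) = 15 + 3*m)
O(-213, -78)/36052 + 5780/(-42446) = (15 + 3*(-213))/36052 + 5780/(-42446) = (15 - 639)*(1/36052) + 5780*(-1/42446) = -624*1/36052 - 2890/21223 = -156/9013 - 2890/21223 = -29358358/191282899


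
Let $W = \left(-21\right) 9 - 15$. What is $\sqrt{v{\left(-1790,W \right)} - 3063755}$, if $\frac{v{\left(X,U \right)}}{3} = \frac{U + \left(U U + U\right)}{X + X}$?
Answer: $\frac{i \sqrt{2454172009745}}{895} \approx 1750.4 i$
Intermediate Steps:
$W = -204$ ($W = -189 - 15 = -204$)
$v{\left(X,U \right)} = \frac{3 \left(U^{2} + 2 U\right)}{2 X}$ ($v{\left(X,U \right)} = 3 \frac{U + \left(U U + U\right)}{X + X} = 3 \frac{U + \left(U^{2} + U\right)}{2 X} = 3 \left(U + \left(U + U^{2}\right)\right) \frac{1}{2 X} = 3 \left(U^{2} + 2 U\right) \frac{1}{2 X} = 3 \frac{U^{2} + 2 U}{2 X} = \frac{3 \left(U^{2} + 2 U\right)}{2 X}$)
$\sqrt{v{\left(-1790,W \right)} - 3063755} = \sqrt{\frac{3}{2} \left(-204\right) \frac{1}{-1790} \left(2 - 204\right) - 3063755} = \sqrt{\frac{3}{2} \left(-204\right) \left(- \frac{1}{1790}\right) \left(-202\right) - 3063755} = \sqrt{- \frac{30906}{895} - 3063755} = \sqrt{- \frac{2742091631}{895}} = \frac{i \sqrt{2454172009745}}{895}$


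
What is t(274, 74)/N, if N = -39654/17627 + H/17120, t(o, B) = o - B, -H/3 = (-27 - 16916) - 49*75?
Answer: 30177424000/205711989 ≈ 146.70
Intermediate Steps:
H = 61854 (H = -3*((-27 - 16916) - 49*75) = -3*(-16943 - 3675) = -3*(-20618) = 61854)
N = 205711989/150887120 (N = -39654/17627 + 61854/17120 = -39654*1/17627 + 61854*(1/17120) = -39654/17627 + 30927/8560 = 205711989/150887120 ≈ 1.3633)
t(274, 74)/N = (274 - 1*74)/(205711989/150887120) = (274 - 74)*(150887120/205711989) = 200*(150887120/205711989) = 30177424000/205711989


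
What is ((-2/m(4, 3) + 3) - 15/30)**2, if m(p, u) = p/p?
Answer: 1/4 ≈ 0.25000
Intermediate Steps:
m(p, u) = 1
((-2/m(4, 3) + 3) - 15/30)**2 = ((-2/1 + 3) - 15/30)**2 = ((-2*1 + 3) - 15*1/30)**2 = ((-2 + 3) - 1/2)**2 = (1 - 1/2)**2 = (1/2)**2 = 1/4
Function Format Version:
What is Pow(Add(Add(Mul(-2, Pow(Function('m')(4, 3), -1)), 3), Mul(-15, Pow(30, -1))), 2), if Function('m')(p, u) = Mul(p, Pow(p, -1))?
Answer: Rational(1, 4) ≈ 0.25000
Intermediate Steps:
Function('m')(p, u) = 1
Pow(Add(Add(Mul(-2, Pow(Function('m')(4, 3), -1)), 3), Mul(-15, Pow(30, -1))), 2) = Pow(Add(Add(Mul(-2, Pow(1, -1)), 3), Mul(-15, Pow(30, -1))), 2) = Pow(Add(Add(Mul(-2, 1), 3), Mul(-15, Rational(1, 30))), 2) = Pow(Add(Add(-2, 3), Rational(-1, 2)), 2) = Pow(Add(1, Rational(-1, 2)), 2) = Pow(Rational(1, 2), 2) = Rational(1, 4)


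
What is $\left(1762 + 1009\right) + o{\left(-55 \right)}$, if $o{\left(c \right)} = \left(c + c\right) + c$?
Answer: $2606$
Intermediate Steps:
$o{\left(c \right)} = 3 c$ ($o{\left(c \right)} = 2 c + c = 3 c$)
$\left(1762 + 1009\right) + o{\left(-55 \right)} = \left(1762 + 1009\right) + 3 \left(-55\right) = 2771 - 165 = 2606$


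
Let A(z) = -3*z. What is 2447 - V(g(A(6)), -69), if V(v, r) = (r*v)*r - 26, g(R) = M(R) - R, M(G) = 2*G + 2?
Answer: 78649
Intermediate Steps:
M(G) = 2 + 2*G
g(R) = 2 + R (g(R) = (2 + 2*R) - R = 2 + R)
V(v, r) = -26 + v*r**2 (V(v, r) = v*r**2 - 26 = -26 + v*r**2)
2447 - V(g(A(6)), -69) = 2447 - (-26 + (2 - 3*6)*(-69)**2) = 2447 - (-26 + (2 - 18)*4761) = 2447 - (-26 - 16*4761) = 2447 - (-26 - 76176) = 2447 - 1*(-76202) = 2447 + 76202 = 78649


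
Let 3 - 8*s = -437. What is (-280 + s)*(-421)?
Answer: 94725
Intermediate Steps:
s = 55 (s = 3/8 - ⅛*(-437) = 3/8 + 437/8 = 55)
(-280 + s)*(-421) = (-280 + 55)*(-421) = -225*(-421) = 94725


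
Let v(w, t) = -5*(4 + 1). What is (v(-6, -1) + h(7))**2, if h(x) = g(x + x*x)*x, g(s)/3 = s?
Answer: 1324801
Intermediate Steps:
g(s) = 3*s
h(x) = x*(3*x + 3*x**2) (h(x) = (3*(x + x*x))*x = (3*(x + x**2))*x = (3*x + 3*x**2)*x = x*(3*x + 3*x**2))
v(w, t) = -25 (v(w, t) = -5*5 = -25)
(v(-6, -1) + h(7))**2 = (-25 + 3*7**2*(1 + 7))**2 = (-25 + 3*49*8)**2 = (-25 + 1176)**2 = 1151**2 = 1324801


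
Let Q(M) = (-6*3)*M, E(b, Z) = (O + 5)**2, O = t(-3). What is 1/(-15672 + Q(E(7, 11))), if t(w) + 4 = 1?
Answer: -1/15744 ≈ -6.3516e-5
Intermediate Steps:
t(w) = -3 (t(w) = -4 + 1 = -3)
O = -3
E(b, Z) = 4 (E(b, Z) = (-3 + 5)**2 = 2**2 = 4)
Q(M) = -18*M
1/(-15672 + Q(E(7, 11))) = 1/(-15672 - 18*4) = 1/(-15672 - 72) = 1/(-15744) = -1/15744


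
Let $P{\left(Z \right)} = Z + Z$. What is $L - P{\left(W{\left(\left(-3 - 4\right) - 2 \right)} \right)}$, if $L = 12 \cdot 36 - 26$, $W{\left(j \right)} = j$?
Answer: $424$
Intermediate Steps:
$P{\left(Z \right)} = 2 Z$
$L = 406$ ($L = 432 - 26 = 406$)
$L - P{\left(W{\left(\left(-3 - 4\right) - 2 \right)} \right)} = 406 - 2 \left(\left(-3 - 4\right) - 2\right) = 406 - 2 \left(-7 - 2\right) = 406 - 2 \left(-9\right) = 406 - -18 = 406 + 18 = 424$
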